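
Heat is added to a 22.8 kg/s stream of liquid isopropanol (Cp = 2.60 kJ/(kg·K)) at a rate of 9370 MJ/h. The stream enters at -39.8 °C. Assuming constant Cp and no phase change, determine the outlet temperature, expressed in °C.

T_out = 4.11 °C

Q = 9370 MJ/h = 2602.8 kJ/s
ΔT = Q/(ṁ·Cp) = 2602.8/(22.8×2.60) = 43.907 K
T_out = -39.8 + 43.907 = 4.1065 °C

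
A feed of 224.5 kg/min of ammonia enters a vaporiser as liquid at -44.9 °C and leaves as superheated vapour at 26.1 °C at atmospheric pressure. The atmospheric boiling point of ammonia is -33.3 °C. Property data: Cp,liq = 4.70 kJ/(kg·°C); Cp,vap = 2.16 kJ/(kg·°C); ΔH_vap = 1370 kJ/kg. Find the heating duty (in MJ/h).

Q = 20900 MJ/h

liquid -44.9→-33.3 °C: 54.52 kJ/kg
vaporisation at -33.3 °C: 1370 kJ/kg
vapour -33.3→26.1 °C: 128.3 kJ/kg
Δh = 54.52 + 1370 + 128.3 = 1552.8 kJ/kg
Q = ṁ·Δh = 224.5 kg/min × 1552.8 kJ/kg = 348610 kJ/min
|Q| = 5810.1 kW = 20917 MJ/h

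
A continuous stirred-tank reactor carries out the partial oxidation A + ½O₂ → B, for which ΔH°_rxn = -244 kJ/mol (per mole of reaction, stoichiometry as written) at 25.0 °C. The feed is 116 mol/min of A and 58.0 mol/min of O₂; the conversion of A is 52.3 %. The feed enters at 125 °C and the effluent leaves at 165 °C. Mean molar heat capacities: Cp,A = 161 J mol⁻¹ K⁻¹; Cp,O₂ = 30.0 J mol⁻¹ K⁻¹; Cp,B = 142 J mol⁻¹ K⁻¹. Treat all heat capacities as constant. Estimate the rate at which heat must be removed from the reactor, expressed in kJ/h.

Extent of reaction ξ = 0.523 × 116 = 60.668 mol/min
Reaction term: ξ·ΔH°_rxn = 60.668 × -244 = -14803 kJ/min
Sensible, feed 125→25 °C: -2041.6 kJ/min
Outlet flows (mol/min): A 55.332, O₂ 27.666, B 60.668
Sensible, products 25→165 °C: 2569.5 kJ/min
Q = ΔH = -14275 kJ/min = -237.92 kW
Heat removed = 856510 kJ/h

Q_out = 857000 kJ/h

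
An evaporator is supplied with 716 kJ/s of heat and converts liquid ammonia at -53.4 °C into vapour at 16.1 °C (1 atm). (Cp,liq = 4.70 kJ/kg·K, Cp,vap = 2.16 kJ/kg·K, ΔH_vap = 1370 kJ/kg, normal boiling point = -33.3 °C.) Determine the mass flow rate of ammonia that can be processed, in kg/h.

Δh = 4.70×(-33.3−-53.4) + 1370 + 2.16×(16.1−-33.3) = 1571.2 kJ/kg
Q = 716 kJ/s = 716 kJ/s = 2.5776e+06 kJ/h
ṁ = Q/Δh = 2.5776e+06 / 1571.2 = 1640.6 kg/h

ṁ = 1640 kg/h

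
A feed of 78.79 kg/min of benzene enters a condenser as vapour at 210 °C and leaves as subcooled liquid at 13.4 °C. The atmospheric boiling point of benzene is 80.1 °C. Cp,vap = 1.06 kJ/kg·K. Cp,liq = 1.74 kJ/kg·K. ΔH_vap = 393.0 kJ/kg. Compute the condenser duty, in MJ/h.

Q_c = 3060 MJ/h

vapour 210→80.1 °C: -137.69 kJ/kg
condensation at 80.1 °C: -393 kJ/kg
liquid 80.1→13.4 °C: -116.06 kJ/kg
Δh = -137.69 + -393 + -116.06 = -646.75 kJ/kg
Q = ṁ·Δh = 78.79 kg/min × -646.75 kJ/kg = -50958 kJ/min
|Q| = 849.29 kW = 3057.5 MJ/h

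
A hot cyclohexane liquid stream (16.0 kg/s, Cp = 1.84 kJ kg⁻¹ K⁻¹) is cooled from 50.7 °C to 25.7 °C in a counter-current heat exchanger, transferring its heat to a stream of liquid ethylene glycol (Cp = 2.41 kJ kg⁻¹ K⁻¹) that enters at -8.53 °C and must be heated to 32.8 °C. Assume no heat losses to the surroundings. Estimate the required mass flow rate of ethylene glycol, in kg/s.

ṁ_c = 7.39 kg/s

Heat released by hot stream: Q = 16.0 × 1.84 × (50.7 − 25.7) = 736 kJ/s
Energy balance on cold side (adiabatic exchanger): Q = ṁ_c·Cp_c·(T_c,out − T_c,in)
ṁ_c = 736 / [2.41 × (32.8 − -8.53)] = 7.3892 kg/s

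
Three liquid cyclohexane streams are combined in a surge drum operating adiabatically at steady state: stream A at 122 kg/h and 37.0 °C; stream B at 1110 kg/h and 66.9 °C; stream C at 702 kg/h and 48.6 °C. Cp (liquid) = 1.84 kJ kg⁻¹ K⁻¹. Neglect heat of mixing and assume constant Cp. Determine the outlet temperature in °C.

No heat crosses the boundary, so H_out = H_in.
T_out = Σ ṁᵢCp,ᵢTᵢ / Σ ṁᵢCp,ᵢ
      = 207720 / 3558.6 = 58.371 °C

T_out = 58.4 °C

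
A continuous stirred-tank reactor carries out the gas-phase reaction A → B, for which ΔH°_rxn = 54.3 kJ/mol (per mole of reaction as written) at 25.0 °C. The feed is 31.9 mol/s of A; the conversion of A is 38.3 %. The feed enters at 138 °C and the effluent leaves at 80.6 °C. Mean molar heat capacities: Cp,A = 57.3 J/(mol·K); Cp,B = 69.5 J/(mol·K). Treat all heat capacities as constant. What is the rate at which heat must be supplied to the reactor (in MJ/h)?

Extent of reaction ξ = 0.383 × 31.9 = 12.218 mol/s
Reaction term: ξ·ΔH°_rxn = 12.218 × 54.3 = 663.42 kJ/s
Sensible, feed 138→25 °C: -206.55 kJ/s
Outlet flows (mol/s): A 19.682, B 12.218
Sensible, products 25→80.6 °C: 109.92 kJ/s
Q = ΔH = 566.79 kJ/s = 566.79 kW
Heat supplied = 2040.4 MJ/h

Q_in = 2040 MJ/h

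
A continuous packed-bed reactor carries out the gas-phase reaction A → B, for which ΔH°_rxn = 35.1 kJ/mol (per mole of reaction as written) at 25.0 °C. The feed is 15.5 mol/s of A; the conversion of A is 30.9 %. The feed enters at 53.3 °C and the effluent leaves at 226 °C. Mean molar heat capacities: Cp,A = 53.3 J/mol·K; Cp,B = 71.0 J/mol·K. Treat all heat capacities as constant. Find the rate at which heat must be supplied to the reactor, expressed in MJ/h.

Q_in = 1180 MJ/h

Extent of reaction ξ = 0.309 × 15.5 = 4.7895 mol/s
Reaction term: ξ·ΔH°_rxn = 4.7895 × 35.1 = 168.11 kJ/s
Sensible, feed 53.3→25 °C: -23.38 kJ/s
Outlet flows (mol/s): A 10.71, B 4.7895
Sensible, products 25→226 °C: 183.1 kJ/s
Q = ΔH = 327.83 kJ/s = 327.83 kW
Heat supplied = 1180.2 MJ/h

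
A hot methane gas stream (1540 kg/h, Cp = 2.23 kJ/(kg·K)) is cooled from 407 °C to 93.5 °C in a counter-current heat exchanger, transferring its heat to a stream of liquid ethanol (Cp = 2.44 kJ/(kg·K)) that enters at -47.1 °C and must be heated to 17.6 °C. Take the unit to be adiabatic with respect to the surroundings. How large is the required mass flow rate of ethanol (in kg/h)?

ṁ_c = 6820 kg/h

Heat released by hot stream: Q = 1540 × 2.23 × (407 − 93.5) = 1.0766e+06 kJ/h
Energy balance on cold side (adiabatic exchanger): Q = ṁ_c·Cp_c·(T_c,out − T_c,in)
ṁ_c = 1.0766e+06 / [2.44 × (17.6 − -47.1)] = 6819.8 kg/h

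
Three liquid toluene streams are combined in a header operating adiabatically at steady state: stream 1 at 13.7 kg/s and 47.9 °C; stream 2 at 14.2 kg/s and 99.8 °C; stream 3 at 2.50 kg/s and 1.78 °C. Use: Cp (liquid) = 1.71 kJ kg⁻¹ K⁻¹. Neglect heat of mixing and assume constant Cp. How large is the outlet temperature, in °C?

No heat crosses the boundary, so H_out = H_in.
T_out = Σ ṁᵢCp,ᵢTᵢ / Σ ṁᵢCp,ᵢ
      = 3553.1 / 51.984 = 68.35 °C

T_out = 68.3 °C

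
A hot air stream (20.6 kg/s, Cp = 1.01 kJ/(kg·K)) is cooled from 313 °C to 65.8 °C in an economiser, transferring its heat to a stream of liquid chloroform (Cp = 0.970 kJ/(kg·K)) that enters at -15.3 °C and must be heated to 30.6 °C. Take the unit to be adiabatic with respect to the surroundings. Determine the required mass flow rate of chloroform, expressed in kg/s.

ṁ_c = 116 kg/s

Heat released by hot stream: Q = 20.6 × 1.01 × (313 − 65.8) = 5143.2 kJ/s
Energy balance on cold side (adiabatic exchanger): Q = ṁ_c·Cp_c·(T_c,out − T_c,in)
ṁ_c = 5143.2 / [0.970 × (30.6 − -15.3)] = 115.52 kg/s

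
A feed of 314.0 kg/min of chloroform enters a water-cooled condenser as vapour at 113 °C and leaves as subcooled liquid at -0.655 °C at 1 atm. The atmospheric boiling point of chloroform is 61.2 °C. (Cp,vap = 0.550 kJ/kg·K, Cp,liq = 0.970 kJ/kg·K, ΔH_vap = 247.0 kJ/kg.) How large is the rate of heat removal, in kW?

Q_c = 1760 kW

vapour 113→61.2 °C: -28.49 kJ/kg
condensation at 61.2 °C: -247 kJ/kg
liquid 61.2→-0.655 °C: -59.999 kJ/kg
Δh = -28.49 + -247 + -59.999 = -335.49 kJ/kg
Q = ṁ·Δh = 314.0 kg/min × -335.49 kJ/kg = -105340 kJ/min
|Q| = 1755.7 kW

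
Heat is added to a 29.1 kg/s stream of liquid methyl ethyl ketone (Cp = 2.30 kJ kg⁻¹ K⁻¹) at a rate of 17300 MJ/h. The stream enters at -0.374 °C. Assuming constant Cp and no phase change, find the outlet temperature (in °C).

T_out = 71.4 °C

Q = 17300 MJ/h = 4805.6 kJ/s
ΔT = Q/(ṁ·Cp) = 4805.6/(29.1×2.30) = 71.8 K
T_out = -0.374 + 71.8 = 71.426 °C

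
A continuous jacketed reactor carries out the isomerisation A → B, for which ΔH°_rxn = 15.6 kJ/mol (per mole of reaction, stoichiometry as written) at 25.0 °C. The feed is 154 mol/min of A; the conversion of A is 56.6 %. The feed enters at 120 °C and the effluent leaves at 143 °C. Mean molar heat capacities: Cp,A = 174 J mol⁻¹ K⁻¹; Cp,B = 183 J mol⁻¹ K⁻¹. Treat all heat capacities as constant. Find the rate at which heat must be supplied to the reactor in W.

Extent of reaction ξ = 0.566 × 154 = 87.164 mol/min
Reaction term: ξ·ΔH°_rxn = 87.164 × 15.6 = 1359.8 kJ/min
Sensible, feed 120→25 °C: -2545.6 kJ/min
Outlet flows (mol/min): A 66.836, B 87.164
Sensible, products 25→143 °C: 3254.5 kJ/min
Q = ΔH = 2068.6 kJ/min = 34.477 kW
Heat supplied = 34477 W

Q_in = 34500 W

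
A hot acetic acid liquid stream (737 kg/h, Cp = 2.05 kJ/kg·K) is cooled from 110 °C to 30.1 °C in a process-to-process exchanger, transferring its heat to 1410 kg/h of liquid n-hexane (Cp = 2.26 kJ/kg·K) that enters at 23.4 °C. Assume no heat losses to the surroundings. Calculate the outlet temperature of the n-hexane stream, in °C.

Heat released by hot stream: Q = 737 × 2.05 × (110 − 30.1) = 120720 kJ/h
Energy balance on cold side (adiabatic exchanger): Q = ṁ_c·Cp_c·(T_c,out − T_c,in)
T_c,out = 23.4 + 120720/(1410 × 2.26) = 61.283 °C

T_c,out = 61.3 °C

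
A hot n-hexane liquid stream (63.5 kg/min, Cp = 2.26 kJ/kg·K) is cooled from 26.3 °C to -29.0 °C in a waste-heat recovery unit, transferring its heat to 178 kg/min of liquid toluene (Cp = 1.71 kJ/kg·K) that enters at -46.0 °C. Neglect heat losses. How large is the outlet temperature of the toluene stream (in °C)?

T_c,out = -19.9 °C

Heat released by hot stream: Q = 63.5 × 2.26 × (26.3 − -29.0) = 7936.1 kJ/min
Energy balance on cold side (adiabatic exchanger): Q = ṁ_c·Cp_c·(T_c,out − T_c,in)
T_c,out = -46.0 + 7936.1/(178 × 1.71) = -19.927 °C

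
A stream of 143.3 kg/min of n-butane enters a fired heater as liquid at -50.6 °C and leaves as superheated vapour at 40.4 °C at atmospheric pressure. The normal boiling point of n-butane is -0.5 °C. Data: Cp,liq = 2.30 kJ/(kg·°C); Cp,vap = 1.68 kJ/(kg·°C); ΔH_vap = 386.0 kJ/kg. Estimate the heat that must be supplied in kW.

Q = 1360 kW

liquid -50.6→-0.5 °C: 115.23 kJ/kg
vaporisation at -0.5 °C: 386 kJ/kg
vapour -0.5→40.4 °C: 68.712 kJ/kg
Δh = 115.23 + 386 + 68.712 = 569.94 kJ/kg
Q = ṁ·Δh = 143.3 kg/min × 569.94 kJ/kg = 81673 kJ/min
|Q| = 1361.2 kW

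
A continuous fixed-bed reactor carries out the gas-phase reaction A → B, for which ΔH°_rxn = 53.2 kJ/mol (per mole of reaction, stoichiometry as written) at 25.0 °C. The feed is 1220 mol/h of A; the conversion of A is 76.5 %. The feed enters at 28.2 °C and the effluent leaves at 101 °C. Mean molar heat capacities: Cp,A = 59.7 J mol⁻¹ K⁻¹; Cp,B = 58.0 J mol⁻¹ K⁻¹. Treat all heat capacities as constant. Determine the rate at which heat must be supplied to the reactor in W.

Q_in = 15200 W

Extent of reaction ξ = 0.765 × 1220 = 933.3 mol/h
Reaction term: ξ·ΔH°_rxn = 933.3 × 53.2 = 49652 kJ/h
Sensible, feed 28.2→25 °C: -233.07 kJ/h
Outlet flows (mol/h): A 286.7, B 933.3
Sensible, products 25→101 °C: 5414.8 kJ/h
Q = ΔH = 54833 kJ/h = 15.231 kW
Heat supplied = 15231 W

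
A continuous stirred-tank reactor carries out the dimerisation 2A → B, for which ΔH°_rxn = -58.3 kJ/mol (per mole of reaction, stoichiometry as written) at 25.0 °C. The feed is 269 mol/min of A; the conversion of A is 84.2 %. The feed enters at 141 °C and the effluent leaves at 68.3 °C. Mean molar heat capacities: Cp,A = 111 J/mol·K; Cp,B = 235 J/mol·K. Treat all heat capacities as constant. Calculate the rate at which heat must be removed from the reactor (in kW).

Extent of reaction ξ = 0.842 × 269 / 2 = 113.25 mol/min
Reaction term: ξ·ΔH°_rxn = 113.25 × -58.3 = -6602.4 kJ/min
Sensible, feed 141→25 °C: -3463.6 kJ/min
Outlet flows (mol/min): A 42.502, B 113.25
Sensible, products 25→68.3 °C: 1356.6 kJ/min
Q = ΔH = -8709.4 kJ/min = -145.16 kW
Heat removed = 145.16 kW

Q_out = 145 kW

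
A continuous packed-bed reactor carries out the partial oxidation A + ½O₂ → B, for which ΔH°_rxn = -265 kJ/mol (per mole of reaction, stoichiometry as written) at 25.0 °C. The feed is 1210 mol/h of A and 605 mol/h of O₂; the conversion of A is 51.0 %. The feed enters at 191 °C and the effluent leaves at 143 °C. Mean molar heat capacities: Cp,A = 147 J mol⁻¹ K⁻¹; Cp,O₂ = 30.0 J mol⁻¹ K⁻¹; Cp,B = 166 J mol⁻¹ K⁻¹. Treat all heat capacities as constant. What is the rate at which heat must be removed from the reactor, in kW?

Extent of reaction ξ = 0.510 × 1210 = 617.1 mol/h
Reaction term: ξ·ΔH°_rxn = 617.1 × -265 = -163530 kJ/h
Sensible, feed 191→25 °C: -32539 kJ/h
Outlet flows (mol/h): A 592.9, O₂ 296.45, B 617.1
Sensible, products 25→143 °C: 23422 kJ/h
Q = ΔH = -172650 kJ/h = -47.958 kW
Heat removed = 47.958 kW

Q_out = 48.0 kW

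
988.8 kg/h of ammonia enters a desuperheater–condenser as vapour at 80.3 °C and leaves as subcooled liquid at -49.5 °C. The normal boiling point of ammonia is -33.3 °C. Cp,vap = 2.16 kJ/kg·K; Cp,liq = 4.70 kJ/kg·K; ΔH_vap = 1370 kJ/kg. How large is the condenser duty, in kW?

vapour 80.3→-33.3 °C: -245.38 kJ/kg
condensation at -33.3 °C: -1370 kJ/kg
liquid -33.3→-49.5 °C: -76.14 kJ/kg
Δh = -245.38 + -1370 + -76.14 = -1691.5 kJ/kg
Q = ṁ·Δh = 988.8 kg/h × -1691.5 kJ/kg = -1.6726e+06 kJ/h
|Q| = 464.6 kW

Q_c = 465 kW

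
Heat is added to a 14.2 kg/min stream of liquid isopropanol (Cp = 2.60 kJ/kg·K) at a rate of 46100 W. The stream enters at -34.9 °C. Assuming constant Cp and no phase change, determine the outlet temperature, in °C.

T_out = 40.0 °C

Q = 46100 W = 2766 kJ/min
ΔT = Q/(ṁ·Cp) = 2766/(14.2×2.60) = 74.919 K
T_out = -34.9 + 74.919 = 40.019 °C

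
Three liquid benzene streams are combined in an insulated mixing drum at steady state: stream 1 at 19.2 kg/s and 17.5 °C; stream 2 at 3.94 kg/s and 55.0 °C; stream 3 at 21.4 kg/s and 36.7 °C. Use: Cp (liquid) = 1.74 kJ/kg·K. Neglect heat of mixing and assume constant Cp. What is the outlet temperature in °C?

Energy balance with Q = 0: Σ ṁᵢCp,ᵢ(T_out − Tᵢ) = 0
T_out = Σ ṁᵢCp,ᵢTᵢ / Σ ṁᵢCp,ᵢ
      = 2328.3 / 77.5 = 30.042 °C

T_out = 30.0 °C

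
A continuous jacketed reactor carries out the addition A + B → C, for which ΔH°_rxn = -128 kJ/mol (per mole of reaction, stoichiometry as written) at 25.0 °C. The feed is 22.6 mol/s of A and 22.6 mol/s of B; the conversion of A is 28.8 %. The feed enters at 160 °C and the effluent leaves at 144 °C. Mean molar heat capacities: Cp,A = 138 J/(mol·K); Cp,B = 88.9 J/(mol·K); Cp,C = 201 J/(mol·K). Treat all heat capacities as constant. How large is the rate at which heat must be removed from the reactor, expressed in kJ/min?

Extent of reaction ξ = 0.288 × 22.6 = 6.5088 mol/s
Reaction term: ξ·ΔH°_rxn = 6.5088 × -128 = -833.13 kJ/s
Sensible, feed 160→25 °C: -692.27 kJ/s
Outlet flows (mol/s): A 16.091, B 16.091, C 6.5088
Sensible, products 25→144 °C: 590.16 kJ/s
Q = ΔH = -935.23 kJ/s = -935.23 kW
Heat removed = 56114 kJ/min

Q_out = 56100 kJ/min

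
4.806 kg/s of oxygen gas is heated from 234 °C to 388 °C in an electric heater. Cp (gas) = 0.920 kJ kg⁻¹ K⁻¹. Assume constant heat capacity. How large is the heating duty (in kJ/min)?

Q = ṁ·Cp·ΔT = 4.806 × 0.920 × (388 − 234) = 680.91 kJ/s
Heating duty = 40855 kJ/min

Q = 40900 kJ/min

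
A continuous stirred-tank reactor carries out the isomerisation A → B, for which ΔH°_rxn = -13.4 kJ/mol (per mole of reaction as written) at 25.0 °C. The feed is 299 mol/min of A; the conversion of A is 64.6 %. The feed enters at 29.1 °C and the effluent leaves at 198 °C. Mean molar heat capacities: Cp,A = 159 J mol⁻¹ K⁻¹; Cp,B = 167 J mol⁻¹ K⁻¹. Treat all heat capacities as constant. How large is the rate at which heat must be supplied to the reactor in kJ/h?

Extent of reaction ξ = 0.646 × 299 = 193.15 mol/min
Reaction term: ξ·ΔH°_rxn = 193.15 × -13.4 = -2588.3 kJ/min
Sensible, feed 29.1→25 °C: -194.92 kJ/min
Outlet flows (mol/min): A 105.85, B 193.15
Sensible, products 25→198 °C: 8491.9 kJ/min
Q = ΔH = 5708.7 kJ/min = 95.146 kW
Heat supplied = 342520 kJ/h

Q_in = 343000 kJ/h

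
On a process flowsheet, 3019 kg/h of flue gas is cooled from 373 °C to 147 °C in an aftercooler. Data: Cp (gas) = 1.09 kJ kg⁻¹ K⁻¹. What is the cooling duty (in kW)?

Q = ṁ·Cp·ΔT = 3019 × 1.09 × (147 − 373) = -743700 kJ/h
Converting: 743700 / 3600 s = 206.58 kW

Q_c = 207 kW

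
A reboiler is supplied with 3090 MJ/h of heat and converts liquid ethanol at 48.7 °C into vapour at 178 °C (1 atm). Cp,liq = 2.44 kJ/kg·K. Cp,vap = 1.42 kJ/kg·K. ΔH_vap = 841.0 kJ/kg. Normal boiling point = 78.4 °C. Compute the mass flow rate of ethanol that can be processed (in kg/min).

ṁ = 48.8 kg/min

Δh = 2.44×(78.4−48.7) + 841.0 + 1.42×(178−78.4) = 1054.9 kJ/kg
Q = 3090 MJ/h = 858.33 kJ/s = 51500 kJ/min
ṁ = Q/Δh = 51500 / 1054.9 = 48.82 kg/min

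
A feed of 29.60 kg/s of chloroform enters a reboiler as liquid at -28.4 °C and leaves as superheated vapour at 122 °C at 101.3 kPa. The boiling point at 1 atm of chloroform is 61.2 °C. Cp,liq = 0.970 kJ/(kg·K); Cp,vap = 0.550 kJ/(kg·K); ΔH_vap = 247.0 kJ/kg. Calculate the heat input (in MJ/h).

Q = 39100 MJ/h

liquid -28.4→61.2 °C: 86.912 kJ/kg
vaporisation at 61.2 °C: 247 kJ/kg
vapour 61.2→122 °C: 33.44 kJ/kg
Δh = 86.912 + 247 + 33.44 = 367.35 kJ/kg
Q = ṁ·Δh = 29.60 kg/s × 367.35 kJ/kg = 10874 kJ/s
|Q| = 10874 kW = 39145 MJ/h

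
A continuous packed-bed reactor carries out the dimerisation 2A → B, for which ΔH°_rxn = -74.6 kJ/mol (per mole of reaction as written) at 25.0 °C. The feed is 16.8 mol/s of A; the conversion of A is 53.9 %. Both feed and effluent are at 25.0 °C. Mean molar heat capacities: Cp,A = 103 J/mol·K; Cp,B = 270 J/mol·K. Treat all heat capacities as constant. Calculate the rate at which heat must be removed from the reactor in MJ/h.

Extent of reaction ξ = 0.539 × 16.8 / 2 = 4.5276 mol/s
Reaction term: ξ·ΔH°_rxn = 4.5276 × -74.6 = -337.76 kJ/s
Q = ΔH = -337.76 kJ/s = -337.76 kW
Heat removed = 1215.9 MJ/h

Q_out = 1220 MJ/h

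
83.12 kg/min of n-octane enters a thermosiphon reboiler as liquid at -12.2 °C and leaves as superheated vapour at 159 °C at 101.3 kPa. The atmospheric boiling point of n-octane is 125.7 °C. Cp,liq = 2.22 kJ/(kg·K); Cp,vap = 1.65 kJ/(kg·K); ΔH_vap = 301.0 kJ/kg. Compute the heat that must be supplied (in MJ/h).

Q = 3300 MJ/h

liquid -12.2→125.7 °C: 306.14 kJ/kg
vaporisation at 125.7 °C: 301 kJ/kg
vapour 125.7→159 °C: 54.945 kJ/kg
Δh = 306.14 + 301 + 54.945 = 662.08 kJ/kg
Q = ṁ·Δh = 83.12 kg/min × 662.08 kJ/kg = 55032 kJ/min
|Q| = 917.21 kW = 3301.9 MJ/h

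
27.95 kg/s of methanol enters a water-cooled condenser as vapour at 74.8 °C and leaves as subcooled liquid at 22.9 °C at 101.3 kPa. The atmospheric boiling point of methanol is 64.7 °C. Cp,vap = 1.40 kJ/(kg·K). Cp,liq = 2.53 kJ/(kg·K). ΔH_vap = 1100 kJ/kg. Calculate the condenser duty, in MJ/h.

Q_c = 123000 MJ/h

vapour 74.8→64.7 °C: -14.14 kJ/kg
condensation at 64.7 °C: -1100 kJ/kg
liquid 64.7→22.9 °C: -105.75 kJ/kg
Δh = -14.14 + -1100 + -105.75 = -1219.9 kJ/kg
Q = ṁ·Δh = 27.95 kg/s × -1219.9 kJ/kg = -34096 kJ/s
|Q| = 34096 kW = 122750 MJ/h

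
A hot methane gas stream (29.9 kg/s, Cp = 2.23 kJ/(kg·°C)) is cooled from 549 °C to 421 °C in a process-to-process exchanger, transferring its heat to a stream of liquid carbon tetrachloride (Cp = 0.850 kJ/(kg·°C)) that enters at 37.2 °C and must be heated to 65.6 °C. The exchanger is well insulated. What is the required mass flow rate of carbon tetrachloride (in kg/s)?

ṁ_c = 354 kg/s

Heat released by hot stream: Q = 29.9 × 2.23 × (549 − 421) = 8534.7 kJ/s
Energy balance on cold side (adiabatic exchanger): Q = ṁ_c·Cp_c·(T_c,out − T_c,in)
ṁ_c = 8534.7 / [0.850 × (65.6 − 37.2)] = 353.55 kg/s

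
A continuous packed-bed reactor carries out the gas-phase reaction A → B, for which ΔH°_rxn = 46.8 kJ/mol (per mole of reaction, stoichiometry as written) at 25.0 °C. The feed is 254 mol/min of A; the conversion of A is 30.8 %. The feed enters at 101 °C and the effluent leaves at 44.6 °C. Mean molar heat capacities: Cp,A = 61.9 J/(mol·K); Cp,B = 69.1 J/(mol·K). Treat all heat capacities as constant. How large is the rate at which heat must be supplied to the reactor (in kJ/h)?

Extent of reaction ξ = 0.308 × 254 = 78.232 mol/min
Reaction term: ξ·ΔH°_rxn = 78.232 × 46.8 = 3661.3 kJ/min
Sensible, feed 101→25 °C: -1194.9 kJ/min
Outlet flows (mol/min): A 175.77, B 78.232
Sensible, products 25→44.6 °C: 319.2 kJ/min
Q = ΔH = 2785.5 kJ/min = 46.426 kW
Heat supplied = 167130 kJ/h

Q_in = 167000 kJ/h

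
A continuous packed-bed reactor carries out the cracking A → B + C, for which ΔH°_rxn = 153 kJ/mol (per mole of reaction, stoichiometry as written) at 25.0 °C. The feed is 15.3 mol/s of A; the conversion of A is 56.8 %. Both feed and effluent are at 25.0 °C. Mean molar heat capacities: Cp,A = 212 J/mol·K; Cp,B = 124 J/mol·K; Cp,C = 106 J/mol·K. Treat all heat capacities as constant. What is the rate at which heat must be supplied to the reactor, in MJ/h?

Q_in = 4790 MJ/h

Extent of reaction ξ = 0.568 × 15.3 = 8.6904 mol/s
Reaction term: ξ·ΔH°_rxn = 8.6904 × 153 = 1329.6 kJ/s
Q = ΔH = 1329.6 kJ/s = 1329.6 kW
Heat supplied = 4786.7 MJ/h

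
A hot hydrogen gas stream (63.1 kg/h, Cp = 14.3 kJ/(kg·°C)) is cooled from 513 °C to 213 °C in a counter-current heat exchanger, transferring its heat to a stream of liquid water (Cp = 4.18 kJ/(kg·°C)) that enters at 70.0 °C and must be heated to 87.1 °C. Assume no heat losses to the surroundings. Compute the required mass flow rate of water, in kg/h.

ṁ_c = 3790 kg/h

Heat released by hot stream: Q = 63.1 × 14.3 × (513 − 213) = 270700 kJ/h
Energy balance on cold side (adiabatic exchanger): Q = ṁ_c·Cp_c·(T_c,out − T_c,in)
ṁ_c = 270700 / [4.18 × (87.1 − 70.0)] = 3787.2 kg/h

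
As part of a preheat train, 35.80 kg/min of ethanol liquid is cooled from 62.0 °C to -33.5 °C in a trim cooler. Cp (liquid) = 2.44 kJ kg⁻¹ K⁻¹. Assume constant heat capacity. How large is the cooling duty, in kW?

Q = ṁ·Cp·ΔT = 35.80 × 2.44 × (-33.5 − 62.0) = -8342.1 kJ/min
Converting: 8342.1 / 60 s = 139.04 kW

Q_c = 139 kW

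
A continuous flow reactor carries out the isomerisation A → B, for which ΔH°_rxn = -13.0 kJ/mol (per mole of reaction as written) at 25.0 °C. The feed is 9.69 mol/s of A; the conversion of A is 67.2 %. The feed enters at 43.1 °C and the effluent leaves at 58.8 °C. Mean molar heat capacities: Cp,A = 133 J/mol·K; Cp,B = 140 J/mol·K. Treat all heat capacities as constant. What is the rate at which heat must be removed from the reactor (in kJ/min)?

Extent of reaction ξ = 0.672 × 9.69 = 6.5117 mol/s
Reaction term: ξ·ΔH°_rxn = 6.5117 × -13.0 = -84.652 kJ/s
Sensible, feed 43.1→25 °C: -23.327 kJ/s
Outlet flows (mol/s): A 3.1783, B 6.5117
Sensible, products 25→58.8 °C: 45.101 kJ/s
Q = ΔH = -62.877 kJ/s = -62.877 kW
Heat removed = 3772.6 kJ/min

Q_out = 3770 kJ/min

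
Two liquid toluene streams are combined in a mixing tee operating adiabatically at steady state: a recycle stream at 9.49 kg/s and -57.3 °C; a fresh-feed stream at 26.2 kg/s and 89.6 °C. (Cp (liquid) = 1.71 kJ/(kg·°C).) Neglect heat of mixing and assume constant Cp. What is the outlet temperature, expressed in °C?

No heat crosses the boundary, so H_out = H_in.
Σ ṁᵢCp,ᵢTᵢ = 9.49×1.71×-57.3 + 26.2×1.71×89.6 = 3084.4
Σ ṁᵢCp,ᵢ = 9.49×1.71 + 26.2×1.71 = 61.03
T_out = 3084.4 / 61.03 = 50.539 °C

T_out = 50.5 °C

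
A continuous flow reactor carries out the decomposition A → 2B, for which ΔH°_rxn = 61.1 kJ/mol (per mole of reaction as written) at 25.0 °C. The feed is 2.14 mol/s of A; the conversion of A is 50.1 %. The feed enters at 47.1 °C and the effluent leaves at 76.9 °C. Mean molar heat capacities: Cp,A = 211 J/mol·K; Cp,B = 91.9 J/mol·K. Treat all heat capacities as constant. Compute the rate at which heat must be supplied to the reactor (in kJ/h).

Q_in = 279000 kJ/h

Extent of reaction ξ = 0.501 × 2.14 = 1.0721 mol/s
Reaction term: ξ·ΔH°_rxn = 1.0721 × 61.1 = 65.508 kJ/s
Sensible, feed 47.1→25 °C: -9.979 kJ/s
Outlet flows (mol/s): A 1.0679, B 2.1443
Sensible, products 25→76.9 °C: 21.921 kJ/s
Q = ΔH = 77.45 kJ/s = 77.45 kW
Heat supplied = 278820 kJ/h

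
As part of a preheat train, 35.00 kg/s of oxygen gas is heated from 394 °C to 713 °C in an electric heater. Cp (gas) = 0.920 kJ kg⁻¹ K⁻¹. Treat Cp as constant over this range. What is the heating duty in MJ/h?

Q = ṁ·Cp·ΔT = 35.00 × 0.920 × (713 − 394) = 10272 kJ/s
Heating duty = 36978 MJ/h

Q = 37000 MJ/h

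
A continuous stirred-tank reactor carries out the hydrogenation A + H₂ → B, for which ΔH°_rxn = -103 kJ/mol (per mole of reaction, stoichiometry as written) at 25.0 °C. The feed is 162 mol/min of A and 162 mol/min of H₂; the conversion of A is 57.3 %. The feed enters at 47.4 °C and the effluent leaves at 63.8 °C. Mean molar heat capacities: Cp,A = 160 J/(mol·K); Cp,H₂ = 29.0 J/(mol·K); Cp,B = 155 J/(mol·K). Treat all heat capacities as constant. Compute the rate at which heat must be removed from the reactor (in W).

Q_out = 153000 W

Extent of reaction ξ = 0.573 × 162 = 92.826 mol/min
Reaction term: ξ·ΔH°_rxn = 92.826 × -103 = -9561.1 kJ/min
Sensible, feed 47.4→25 °C: -685.84 kJ/min
Outlet flows (mol/min): A 69.174, H₂ 69.174, B 92.826
Sensible, products 25→63.8 °C: 1065.5 kJ/min
Q = ΔH = -9181.4 kJ/min = -153.02 kW
Heat removed = 153020 W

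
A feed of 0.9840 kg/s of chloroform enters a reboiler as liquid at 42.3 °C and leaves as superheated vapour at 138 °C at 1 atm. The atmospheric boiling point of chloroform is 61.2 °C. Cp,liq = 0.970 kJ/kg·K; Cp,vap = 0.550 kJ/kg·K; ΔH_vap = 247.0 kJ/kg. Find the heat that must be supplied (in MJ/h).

liquid 42.3→61.2 °C: 18.333 kJ/kg
vaporisation at 61.2 °C: 247 kJ/kg
vapour 61.2→138 °C: 42.24 kJ/kg
Δh = 18.333 + 247 + 42.24 = 307.57 kJ/kg
Q = ṁ·Δh = 0.9840 kg/s × 307.57 kJ/kg = 302.65 kJ/s
|Q| = 302.65 kW = 1089.5 MJ/h

Q = 1090 MJ/h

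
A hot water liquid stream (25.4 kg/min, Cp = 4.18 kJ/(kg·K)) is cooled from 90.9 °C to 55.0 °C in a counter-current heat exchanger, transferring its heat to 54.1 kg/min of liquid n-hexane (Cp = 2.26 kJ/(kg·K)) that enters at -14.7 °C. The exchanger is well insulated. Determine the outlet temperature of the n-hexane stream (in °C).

T_c,out = 16.5 °C

Heat released by hot stream: Q = 25.4 × 4.18 × (90.9 − 55.0) = 3811.6 kJ/min
Energy balance on cold side (adiabatic exchanger): Q = ṁ_c·Cp_c·(T_c,out − T_c,in)
T_c,out = -14.7 + 3811.6/(54.1 × 2.26) = 16.474 °C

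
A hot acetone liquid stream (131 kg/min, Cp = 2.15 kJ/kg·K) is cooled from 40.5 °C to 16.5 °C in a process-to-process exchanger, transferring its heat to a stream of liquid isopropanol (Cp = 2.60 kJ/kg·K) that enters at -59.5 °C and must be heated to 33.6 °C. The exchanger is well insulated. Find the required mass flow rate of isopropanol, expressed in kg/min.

Heat released by hot stream: Q = 131 × 2.15 × (40.5 − 16.5) = 6759.6 kJ/min
Energy balance on cold side (adiabatic exchanger): Q = ṁ_c·Cp_c·(T_c,out − T_c,in)
ṁ_c = 6759.6 / [2.60 × (33.6 − -59.5)] = 27.925 kg/min

ṁ_c = 27.9 kg/min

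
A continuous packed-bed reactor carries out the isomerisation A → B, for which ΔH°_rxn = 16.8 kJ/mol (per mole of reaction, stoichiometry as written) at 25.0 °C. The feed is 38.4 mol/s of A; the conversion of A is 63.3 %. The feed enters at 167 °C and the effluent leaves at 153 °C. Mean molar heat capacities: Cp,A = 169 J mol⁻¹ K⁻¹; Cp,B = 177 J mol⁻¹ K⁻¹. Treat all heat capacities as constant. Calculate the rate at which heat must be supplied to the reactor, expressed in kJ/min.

Q_in = 20500 kJ/min

Extent of reaction ξ = 0.633 × 38.4 = 24.307 mol/s
Reaction term: ξ·ΔH°_rxn = 24.307 × 16.8 = 408.36 kJ/s
Sensible, feed 167→25 °C: -921.52 kJ/s
Outlet flows (mol/s): A 14.093, B 24.307
Sensible, products 25→153 °C: 855.56 kJ/s
Q = ΔH = 342.4 kJ/s = 342.4 kW
Heat supplied = 20544 kJ/min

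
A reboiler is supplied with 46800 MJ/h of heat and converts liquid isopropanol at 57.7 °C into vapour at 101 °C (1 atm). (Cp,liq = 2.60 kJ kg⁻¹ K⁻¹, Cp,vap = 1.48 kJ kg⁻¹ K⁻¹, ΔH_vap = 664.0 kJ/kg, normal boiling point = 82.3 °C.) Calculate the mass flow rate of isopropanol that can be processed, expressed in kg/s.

Δh = 2.60×(82.3−57.7) + 664.0 + 1.48×(101−82.3) = 755.64 kJ/kg
Q = 46800 MJ/h = 13000 kJ/s = 13000 kJ/s
ṁ = Q/Δh = 13000 / 755.64 = 17.204 kg/s

ṁ = 17.2 kg/s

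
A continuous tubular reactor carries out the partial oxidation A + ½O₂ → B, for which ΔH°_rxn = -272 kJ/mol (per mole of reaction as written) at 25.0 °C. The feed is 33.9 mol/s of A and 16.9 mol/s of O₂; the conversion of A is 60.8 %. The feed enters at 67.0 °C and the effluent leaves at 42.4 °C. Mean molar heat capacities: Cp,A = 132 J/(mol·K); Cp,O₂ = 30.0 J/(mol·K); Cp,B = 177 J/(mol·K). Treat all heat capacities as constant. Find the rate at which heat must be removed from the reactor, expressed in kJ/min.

Q_out = 343000 kJ/min

Extent of reaction ξ = 0.608 × 33.9 = 20.611 mol/s
Reaction term: ξ·ΔH°_rxn = 20.611 × -272 = -5606.2 kJ/s
Sensible, feed 67.0→25 °C: -209.24 kJ/s
Outlet flows (mol/s): A 13.289, O₂ 6.5944, B 20.611
Sensible, products 25→42.4 °C: 97.442 kJ/s
Q = ΔH = -5718 kJ/s = -5718 kW
Heat removed = 343080 kJ/min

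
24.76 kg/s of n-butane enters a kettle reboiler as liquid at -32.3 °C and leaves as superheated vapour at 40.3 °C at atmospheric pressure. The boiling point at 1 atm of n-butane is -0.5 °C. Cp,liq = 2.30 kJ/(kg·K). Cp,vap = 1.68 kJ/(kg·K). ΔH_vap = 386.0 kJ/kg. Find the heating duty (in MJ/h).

liquid -32.3→-0.5 °C: 73.14 kJ/kg
vaporisation at -0.5 °C: 386 kJ/kg
vapour -0.5→40.3 °C: 68.544 kJ/kg
Δh = 73.14 + 386 + 68.544 = 527.68 kJ/kg
Q = ṁ·Δh = 24.76 kg/s × 527.68 kJ/kg = 13065 kJ/s
|Q| = 13065 kW = 47036 MJ/h

Q = 47000 MJ/h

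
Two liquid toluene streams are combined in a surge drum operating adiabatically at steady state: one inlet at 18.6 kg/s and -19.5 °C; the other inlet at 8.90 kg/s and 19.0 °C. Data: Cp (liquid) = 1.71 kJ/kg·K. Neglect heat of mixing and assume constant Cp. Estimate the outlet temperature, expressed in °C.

Energy balance with Q = 0: Σ ṁᵢCp,ᵢ(T_out − Tᵢ) = 0
Σ ṁᵢCp,ᵢTᵢ = 18.6×1.71×-19.5 + 8.90×1.71×19.0 = -331.06
Σ ṁᵢCp,ᵢ = 18.6×1.71 + 8.90×1.71 = 47.025
T_out = -331.06 / 47.025 = -7.04 °C

T_out = -7.04 °C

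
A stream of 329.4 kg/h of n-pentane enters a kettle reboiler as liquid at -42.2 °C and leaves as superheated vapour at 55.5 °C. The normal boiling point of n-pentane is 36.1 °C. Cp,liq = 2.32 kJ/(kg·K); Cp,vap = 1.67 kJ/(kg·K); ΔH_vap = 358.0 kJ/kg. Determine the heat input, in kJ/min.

Q = 3140 kJ/min

liquid -42.2→36.1 °C: 181.66 kJ/kg
vaporisation at 36.1 °C: 358 kJ/kg
vapour 36.1→55.5 °C: 32.398 kJ/kg
Δh = 181.66 + 358 + 32.398 = 572.05 kJ/kg
Q = ṁ·Δh = 329.4 kg/h × 572.05 kJ/kg = 188430 kJ/h
|Q| = 52.343 kW = 3140.6 kJ/min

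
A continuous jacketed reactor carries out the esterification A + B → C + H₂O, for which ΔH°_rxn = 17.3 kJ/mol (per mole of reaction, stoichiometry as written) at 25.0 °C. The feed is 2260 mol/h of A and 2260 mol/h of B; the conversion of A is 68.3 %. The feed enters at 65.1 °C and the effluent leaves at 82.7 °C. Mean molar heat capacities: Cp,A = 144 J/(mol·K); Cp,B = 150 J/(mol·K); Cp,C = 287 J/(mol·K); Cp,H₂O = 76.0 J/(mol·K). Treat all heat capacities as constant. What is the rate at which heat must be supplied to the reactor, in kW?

Extent of reaction ξ = 0.683 × 2260 = 1543.6 mol/h
Reaction term: ξ·ΔH°_rxn = 1543.6 × 17.3 = 26704 kJ/h
Sensible, feed 65.1→25 °C: -26644 kJ/h
Outlet flows (mol/h): A 716.42, B 716.42, C 1543.6, H₂O 1543.6
Sensible, products 25→82.7 °C: 44484 kJ/h
Q = ΔH = 44544 kJ/h = 12.373 kW
Heat supplied = 12.373 kW

Q_in = 12.4 kW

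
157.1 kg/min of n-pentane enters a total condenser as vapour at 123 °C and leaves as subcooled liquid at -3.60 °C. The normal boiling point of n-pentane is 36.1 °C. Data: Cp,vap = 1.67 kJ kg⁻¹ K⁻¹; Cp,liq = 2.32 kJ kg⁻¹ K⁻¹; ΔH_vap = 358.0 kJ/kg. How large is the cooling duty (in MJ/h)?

vapour 123→36.1 °C: -145.12 kJ/kg
condensation at 36.1 °C: -358 kJ/kg
liquid 36.1→-3.60 °C: -92.104 kJ/kg
Δh = -145.12 + -358 + -92.104 = -595.23 kJ/kg
Q = ṁ·Δh = 157.1 kg/min × -595.23 kJ/kg = -93510 kJ/min
|Q| = 1558.5 kW = 5610.6 MJ/h

Q_c = 5610 MJ/h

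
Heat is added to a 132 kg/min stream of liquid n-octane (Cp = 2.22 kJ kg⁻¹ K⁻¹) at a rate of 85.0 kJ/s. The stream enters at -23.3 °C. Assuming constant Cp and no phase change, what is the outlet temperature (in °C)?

Q = 85.0 kJ/s = 5100 kJ/min
ΔT = Q/(ṁ·Cp) = 5100/(132×2.22) = 17.404 K
T_out = -23.3 + 17.404 = -5.8962 °C

T_out = -5.90 °C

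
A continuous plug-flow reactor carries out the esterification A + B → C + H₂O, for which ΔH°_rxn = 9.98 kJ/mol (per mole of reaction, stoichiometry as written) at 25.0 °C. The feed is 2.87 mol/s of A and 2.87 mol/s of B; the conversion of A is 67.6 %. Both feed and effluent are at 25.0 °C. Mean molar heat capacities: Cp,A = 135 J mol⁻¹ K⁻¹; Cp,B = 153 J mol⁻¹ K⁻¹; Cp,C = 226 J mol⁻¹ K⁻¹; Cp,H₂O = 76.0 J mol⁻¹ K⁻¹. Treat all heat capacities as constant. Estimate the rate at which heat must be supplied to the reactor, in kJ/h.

Q_in = 69700 kJ/h

Extent of reaction ξ = 0.676 × 2.87 = 1.9401 mol/s
Reaction term: ξ·ΔH°_rxn = 1.9401 × 9.98 = 19.362 kJ/s
Q = ΔH = 19.362 kJ/s = 19.362 kW
Heat supplied = 69705 kJ/h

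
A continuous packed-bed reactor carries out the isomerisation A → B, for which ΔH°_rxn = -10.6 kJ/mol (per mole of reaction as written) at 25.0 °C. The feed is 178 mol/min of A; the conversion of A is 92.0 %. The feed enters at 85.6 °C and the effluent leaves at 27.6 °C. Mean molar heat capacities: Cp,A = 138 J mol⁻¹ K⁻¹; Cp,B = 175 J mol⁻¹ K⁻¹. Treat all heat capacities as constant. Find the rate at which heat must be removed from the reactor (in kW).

Extent of reaction ξ = 0.920 × 178 = 163.76 mol/min
Reaction term: ξ·ΔH°_rxn = 163.76 × -10.6 = -1735.9 kJ/min
Sensible, feed 85.6→25 °C: -1488.6 kJ/min
Outlet flows (mol/min): A 14.24, B 163.76
Sensible, products 25→27.6 °C: 79.62 kJ/min
Q = ΔH = -3144.8 kJ/min = -52.414 kW
Heat removed = 52.414 kW

Q_out = 52.4 kW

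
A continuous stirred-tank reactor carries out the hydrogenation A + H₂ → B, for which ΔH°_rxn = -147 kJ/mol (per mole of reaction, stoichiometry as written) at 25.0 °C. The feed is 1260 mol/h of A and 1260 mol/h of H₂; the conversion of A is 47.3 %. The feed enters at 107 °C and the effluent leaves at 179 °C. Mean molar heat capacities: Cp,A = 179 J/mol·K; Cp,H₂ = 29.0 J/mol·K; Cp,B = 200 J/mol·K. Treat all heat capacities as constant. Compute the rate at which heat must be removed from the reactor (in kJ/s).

Q_out = 19.3 kJ/s

Extent of reaction ξ = 0.473 × 1260 = 595.98 mol/h
Reaction term: ξ·ΔH°_rxn = 595.98 × -147 = -87609 kJ/h
Sensible, feed 107→25 °C: -21491 kJ/h
Outlet flows (mol/h): A 664.02, H₂ 664.02, B 595.98
Sensible, products 25→179 °C: 39626 kJ/h
Q = ΔH = -69474 kJ/h = -19.298 kW
Heat removed = 19.298 kJ/s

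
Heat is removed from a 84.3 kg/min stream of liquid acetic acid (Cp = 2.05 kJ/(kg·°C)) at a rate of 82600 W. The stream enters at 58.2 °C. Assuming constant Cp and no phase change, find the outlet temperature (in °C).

Q = 82600 W = 4956 kJ/min
ΔT = Q/(ṁ·Cp) = 4956/(84.3×2.05) = 28.678 K
T_out = 58.2 − 28.678 = 29.522 °C

T_out = 29.5 °C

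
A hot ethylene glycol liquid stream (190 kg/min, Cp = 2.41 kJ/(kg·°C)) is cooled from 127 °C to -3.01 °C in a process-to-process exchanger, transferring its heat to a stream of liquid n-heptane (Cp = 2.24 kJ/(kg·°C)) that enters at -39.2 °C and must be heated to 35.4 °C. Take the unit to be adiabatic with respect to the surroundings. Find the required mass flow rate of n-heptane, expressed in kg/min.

Heat released by hot stream: Q = 190 × 2.41 × (127 − -3.01) = 59532 kJ/min
Energy balance on cold side (adiabatic exchanger): Q = ṁ_c·Cp_c·(T_c,out − T_c,in)
ṁ_c = 59532 / [2.24 × (35.4 − -39.2)] = 356.25 kg/min

ṁ_c = 356 kg/min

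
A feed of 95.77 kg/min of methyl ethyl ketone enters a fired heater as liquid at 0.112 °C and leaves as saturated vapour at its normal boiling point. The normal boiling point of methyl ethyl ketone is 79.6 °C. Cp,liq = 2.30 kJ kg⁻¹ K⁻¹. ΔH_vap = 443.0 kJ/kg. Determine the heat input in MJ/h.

Q = 3600 MJ/h

liquid 0.112→79.6 °C: 182.82 kJ/kg
vaporisation at 79.6 °C: 443 kJ/kg
Δh = 182.82 + 443 = 625.82 kJ/kg
Q = ṁ·Δh = 95.77 kg/min × 625.82 kJ/kg = 59935 kJ/min
|Q| = 998.92 kW = 3596.1 MJ/h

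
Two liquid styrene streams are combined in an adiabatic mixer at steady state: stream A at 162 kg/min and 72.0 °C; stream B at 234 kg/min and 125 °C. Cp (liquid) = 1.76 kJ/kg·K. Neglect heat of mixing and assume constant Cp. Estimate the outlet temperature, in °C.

T_out = 103 °C

Adiabatic, steady state ⇒ Σ ṁᵢCp,ᵢ(T_out − Tᵢ) = 0
T_out = Σ ṁᵢCp,ᵢTᵢ / Σ ṁᵢCp,ᵢ
      = 72009 / 696.96 = 103.32 °C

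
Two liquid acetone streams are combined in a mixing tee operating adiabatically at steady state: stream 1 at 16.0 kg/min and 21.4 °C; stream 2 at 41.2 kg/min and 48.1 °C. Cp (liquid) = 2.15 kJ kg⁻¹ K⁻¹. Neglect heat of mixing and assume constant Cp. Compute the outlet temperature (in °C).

T_out = 40.6 °C

Adiabatic, steady state ⇒ Σ ṁᵢCp,ᵢ(T_out − Tᵢ) = 0
T_out = Σ ṁᵢCp,ᵢTᵢ / Σ ṁᵢCp,ᵢ
      = 4996.9 / 122.98 = 40.631 °C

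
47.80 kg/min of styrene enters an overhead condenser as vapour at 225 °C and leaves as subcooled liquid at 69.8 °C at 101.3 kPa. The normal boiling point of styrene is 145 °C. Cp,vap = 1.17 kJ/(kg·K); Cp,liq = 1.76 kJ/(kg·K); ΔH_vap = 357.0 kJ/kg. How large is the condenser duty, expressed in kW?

Q_c = 464 kW

vapour 225→145 °C: -93.6 kJ/kg
condensation at 145 °C: -357 kJ/kg
liquid 145→69.8 °C: -132.35 kJ/kg
Δh = -93.6 + -357 + -132.35 = -582.95 kJ/kg
Q = ṁ·Δh = 47.80 kg/min × -582.95 kJ/kg = -27865 kJ/min
|Q| = 464.42 kW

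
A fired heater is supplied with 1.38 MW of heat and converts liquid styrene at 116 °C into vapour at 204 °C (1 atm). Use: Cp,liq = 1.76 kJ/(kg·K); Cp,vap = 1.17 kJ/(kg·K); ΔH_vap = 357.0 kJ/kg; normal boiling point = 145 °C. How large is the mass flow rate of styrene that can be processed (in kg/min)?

ṁ = 174 kg/min

Δh = 1.76×(145−116) + 357.0 + 1.17×(204−145) = 477.07 kJ/kg
Q = 1.38 MW = 1380 kJ/s = 82800 kJ/min
ṁ = Q/Δh = 82800 / 477.07 = 173.56 kg/min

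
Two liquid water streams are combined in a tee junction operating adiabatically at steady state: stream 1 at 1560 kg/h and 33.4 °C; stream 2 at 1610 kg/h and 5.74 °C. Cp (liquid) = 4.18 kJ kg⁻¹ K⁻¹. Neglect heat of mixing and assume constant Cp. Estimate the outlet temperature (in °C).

T_out = 19.4 °C

Adiabatic, steady state ⇒ Σ ṁᵢCp,ᵢ(T_out − Tᵢ) = 0
T_out = Σ ṁᵢCp,ᵢTᵢ / Σ ṁᵢCp,ᵢ
      = 256420 / 13251 = 19.352 °C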